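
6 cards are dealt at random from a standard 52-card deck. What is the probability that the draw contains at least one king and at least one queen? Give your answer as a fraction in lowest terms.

There are C(52,6) = 20358520 possible draws.
By inclusion-exclusion on the complements, draws missing all kings or all queens: C(48,6) + C(48,6) − C(44,6) = 12271512 + 12271512 − 7059052 = 17483972.
So draws with at least one of each: 20358520 − 17483972 = 2874548, probability 2874548/20358520 = 718637/5089630.

718637/5089630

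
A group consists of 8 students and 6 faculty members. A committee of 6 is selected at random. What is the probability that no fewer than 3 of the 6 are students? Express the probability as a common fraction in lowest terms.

362/429

Total selections: C(14,6) = 3003.
Count the complement (fewer than 3 students): C(8,0)·C(6,6) + C(8,1)·C(6,5) + C(8,2)·C(6,4) = 1 + 48 + 420 = 469.
Probability = 1 − 469/3003 = 2534/3003 = 362/429.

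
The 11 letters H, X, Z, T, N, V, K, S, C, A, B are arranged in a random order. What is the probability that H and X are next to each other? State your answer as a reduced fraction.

2/11

There are 11! = 39916800 arrangements.
Treat H and X as a block: 10! arrangements of the blocks × 2 orders within the block = 2·3628800 = 7257600.
Probability = 7257600/39916800 = 2/11.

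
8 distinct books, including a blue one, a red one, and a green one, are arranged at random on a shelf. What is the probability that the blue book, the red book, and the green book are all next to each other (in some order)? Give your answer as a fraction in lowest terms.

There are 8! = 40320 arrangements.
Treat the three as one block: 6! placements × 3! orders within the block = 720·6 = 4320.
Probability = 4320/40320 = 3/28.

3/28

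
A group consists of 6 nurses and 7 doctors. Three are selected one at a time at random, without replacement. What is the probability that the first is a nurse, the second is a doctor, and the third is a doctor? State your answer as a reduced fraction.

Multiply the conditional probabilities at each draw: 6/13 · 7/12 · 6/11 = 252/1716 = 21/143.

21/143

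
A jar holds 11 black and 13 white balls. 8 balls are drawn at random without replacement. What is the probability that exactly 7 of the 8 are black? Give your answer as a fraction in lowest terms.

Total number of selections: C(24,8) = 735471.
Selections with exactly 7 black: choose 7 of the 11 black and 1 of the 13 white, C(11,7)·C(13,1) = 330·13 = 4290.
Probability = 4290/735471 = 130/22287.

130/22287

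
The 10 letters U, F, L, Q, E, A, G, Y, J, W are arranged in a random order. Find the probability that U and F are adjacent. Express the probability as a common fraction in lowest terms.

There are 10! = 3628800 arrangements.
Treat U and F as a block: 9! arrangements of the blocks × 2 orders within the block = 2·362880 = 725760.
Probability = 725760/3628800 = 1/5.

1/5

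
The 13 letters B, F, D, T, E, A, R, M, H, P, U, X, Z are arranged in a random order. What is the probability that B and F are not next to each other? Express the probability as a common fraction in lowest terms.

11/13

There are 13! = 6227020800 arrangements.
Arrangements with B and F adjacent: 2·12! = 958003200.
So not adjacent: 6227020800 − 958003200 = 5269017600, probability 5269017600/6227020800 = 11/13.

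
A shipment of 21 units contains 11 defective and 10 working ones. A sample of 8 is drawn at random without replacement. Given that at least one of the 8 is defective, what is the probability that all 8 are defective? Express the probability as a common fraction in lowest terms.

1/1233

Work in counts. Selections with at least one defective: C(21,8) − C(10,8) = 203490 − 45 = 203445.
Of those, selections where all 8 are defective: C(11,8) = 165.
Conditional probability = 165/203445 = 1/1233.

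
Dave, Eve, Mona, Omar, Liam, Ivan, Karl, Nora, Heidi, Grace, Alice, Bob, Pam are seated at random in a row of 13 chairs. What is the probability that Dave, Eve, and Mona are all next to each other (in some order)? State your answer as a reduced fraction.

1/26

There are 13! = 6227020800 arrangements.
Treat the three as one block: 11! placements × 3! orders within the block = 39916800·6 = 239500800.
Probability = 239500800/6227020800 = 1/26.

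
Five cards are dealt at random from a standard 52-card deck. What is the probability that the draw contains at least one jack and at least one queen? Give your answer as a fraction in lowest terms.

6509/64974

There are C(52,5) = 2598960 possible draws.
By inclusion-exclusion on the complements, draws missing all jacks or all queens: C(48,5) + C(48,5) − C(44,5) = 1712304 + 1712304 − 1086008 = 2338600.
So draws with at least one of each: 2598960 − 2338600 = 260360, probability 260360/2598960 = 6509/64974.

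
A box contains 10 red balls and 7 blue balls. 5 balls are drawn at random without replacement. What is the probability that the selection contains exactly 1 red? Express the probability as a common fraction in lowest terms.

Total number of selections: C(17,5) = 6188.
Selections with exactly 1 red: choose 1 of the 10 red and 4 of the 7 blue, C(10,1)·C(7,4) = 10·35 = 350.
Probability = 350/6188 = 25/442.

25/442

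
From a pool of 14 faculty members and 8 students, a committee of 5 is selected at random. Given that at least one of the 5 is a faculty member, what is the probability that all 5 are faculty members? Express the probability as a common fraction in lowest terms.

143/1877

Work in counts. Selections with at least one faculty member: C(22,5) − C(8,5) = 26334 − 56 = 26278.
Of those, selections where all 5 are faculty members: C(14,5) = 2002.
Conditional probability = 2002/26278 = 143/1877.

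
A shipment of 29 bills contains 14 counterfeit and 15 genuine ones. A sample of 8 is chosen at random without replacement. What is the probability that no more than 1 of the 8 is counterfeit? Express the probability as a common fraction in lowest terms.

There are C(29,8) = 4292145 ways to choose the 8.
Favorable selections (no more than 1 counterfeit): C(14,0)·C(15,8) + C(14,1)·C(15,7) = 6435 + 90090 = 96525.
Probability = 96525/4292145 = 15/667.

15/667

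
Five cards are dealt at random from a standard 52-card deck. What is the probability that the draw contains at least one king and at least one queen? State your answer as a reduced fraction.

6509/64974

There are C(52,5) = 2598960 possible draws.
By inclusion-exclusion on the complements, draws missing all kings or all queens: C(48,5) + C(48,5) − C(44,5) = 1712304 + 1712304 − 1086008 = 2338600.
So draws with at least one of each: 2598960 − 2338600 = 260360, probability 260360/2598960 = 6509/64974.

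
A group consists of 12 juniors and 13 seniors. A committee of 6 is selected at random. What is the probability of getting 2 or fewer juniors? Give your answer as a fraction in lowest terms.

117/322

Total selections: C(25,6) = 177100.
Favorable selections (2 or fewer juniors): C(12,0)·C(13,6) + C(12,1)·C(13,5) + C(12,2)·C(13,4) = 1716 + 15444 + 47190 = 64350.
Probability = 64350/177100 = 117/322.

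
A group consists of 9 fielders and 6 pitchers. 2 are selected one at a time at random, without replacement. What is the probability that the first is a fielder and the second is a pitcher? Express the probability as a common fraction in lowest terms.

9/35

Multiply the conditional probabilities at each draw: 9/15 · 6/14 = 54/210 = 9/35.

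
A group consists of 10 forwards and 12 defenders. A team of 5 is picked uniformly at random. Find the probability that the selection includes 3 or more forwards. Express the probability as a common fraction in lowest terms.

54/133

There are C(22,5) = 26334 ways to choose the 5.
Favorable selections (3 or more forwards): C(10,3)·C(12,2) + C(10,4)·C(12,1) + C(10,5)·C(12,0) = 7920 + 2520 + 252 = 10692.
Probability = 10692/26334 = 54/133.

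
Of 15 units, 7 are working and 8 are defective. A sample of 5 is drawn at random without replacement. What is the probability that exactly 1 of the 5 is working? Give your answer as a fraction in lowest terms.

70/429

Total number of selections: C(15,5) = 3003.
Selections with exactly 1 working: choose 1 of the 7 working and 4 of the 8 defective, C(7,1)·C(8,4) = 7·70 = 490.
Probability = 490/3003 = 70/429.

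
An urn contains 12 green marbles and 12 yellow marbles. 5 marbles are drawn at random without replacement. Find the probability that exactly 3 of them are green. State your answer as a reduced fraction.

There are C(24,5) = 42504 ways to choose 5 from 24.
Selections with exactly 3 green: choose 3 of the 12 green and 2 of the 12 yellow, C(12,3)·C(12,2) = 220·66 = 14520.
Probability = 14520/42504 = 55/161.

55/161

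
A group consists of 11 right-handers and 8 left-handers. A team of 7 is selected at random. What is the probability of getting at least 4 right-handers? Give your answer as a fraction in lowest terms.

5907/8398

Total selections: C(19,7) = 50388.
Favorable selections (at least 4 right-handers): C(11,4)·C(8,3) + C(11,5)·C(8,2) + C(11,6)·C(8,1) + C(11,7)·C(8,0) = 18480 + 12936 + 3696 + 330 = 35442.
Probability = 35442/50388 = 5907/8398.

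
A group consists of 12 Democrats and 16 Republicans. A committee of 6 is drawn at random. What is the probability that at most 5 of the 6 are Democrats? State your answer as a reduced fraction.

There are C(28,6) = 376740 ways to choose the 6.
The complement is exactly 6 Democrats: C(12,6)·C(16,0) = 924.
Probability = 1 − 924/376740 = 375816/376740 = 4474/4485.

4474/4485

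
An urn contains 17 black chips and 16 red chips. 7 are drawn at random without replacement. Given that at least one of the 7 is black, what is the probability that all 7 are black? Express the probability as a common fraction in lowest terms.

13/2848

Work in counts. Selections with at least one black: C(33,7) − C(16,7) = 4272048 − 11440 = 4260608.
Of those, selections where all 7 are black: C(17,7) = 19448.
Conditional probability = 19448/4260608 = 13/2848.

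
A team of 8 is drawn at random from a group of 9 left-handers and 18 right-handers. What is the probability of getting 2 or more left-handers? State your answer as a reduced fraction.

There are C(27,8) = 2220075 ways to choose the 8.
Count the complement (fewer than 2 left-handers): C(9,0)·C(18,8) + C(9,1)·C(18,7) = 43758 + 286416 = 330174.
Probability = 1 − 330174/2220075 = 1889901/2220075 = 16153/18975.

16153/18975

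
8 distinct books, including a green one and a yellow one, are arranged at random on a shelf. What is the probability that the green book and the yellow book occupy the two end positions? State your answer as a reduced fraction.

There are 8! = 40320 arrangements.
Place the green book and the yellow book at the ends in 2 ways, arrange the remaining 6 in 6! = 720 ways: 2·720 = 1440.
Probability = 1440/40320 = 1/28.

1/28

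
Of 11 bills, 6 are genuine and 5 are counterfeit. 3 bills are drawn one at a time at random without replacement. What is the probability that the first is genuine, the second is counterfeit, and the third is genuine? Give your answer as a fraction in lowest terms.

5/33

Multiply the conditional probabilities at each draw: 6/11 · 5/10 · 5/9 = 150/990 = 5/33.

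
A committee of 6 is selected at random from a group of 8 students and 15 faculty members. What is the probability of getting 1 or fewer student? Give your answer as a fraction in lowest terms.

377/1311

There are C(23,6) = 100947 ways to choose the 6.
Favorable selections (1 or fewer student): C(8,0)·C(15,6) + C(8,1)·C(15,5) = 5005 + 24024 = 29029.
Probability = 29029/100947 = 377/1311.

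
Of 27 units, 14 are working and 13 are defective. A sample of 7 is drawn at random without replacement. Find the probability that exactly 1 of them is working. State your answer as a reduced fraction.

There are C(27,7) = 888030 ways to choose 7 from 27.
Selections with exactly 1 working: choose 1 of the 14 working and 6 of the 13 defective, C(14,1)·C(13,6) = 14·1716 = 24024.
Probability = 24024/888030 = 28/1035.

28/1035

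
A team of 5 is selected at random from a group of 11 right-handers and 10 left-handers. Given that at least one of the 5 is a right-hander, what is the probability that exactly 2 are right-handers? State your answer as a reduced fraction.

Work in counts. Selections with at least one right-hander: C(21,5) − C(10,5) = 20349 − 252 = 20097.
Of those, selections where exactly 2 are right-handers: C(11,2)·C(10,3) = 55·120 = 6600.
Conditional probability = 6600/20097 = 200/609.

200/609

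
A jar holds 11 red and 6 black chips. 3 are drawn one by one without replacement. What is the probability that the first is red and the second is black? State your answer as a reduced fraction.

33/136

Multiply the conditional probabilities at each draw: 11/17 · 6/16 = 66/272 = 33/136.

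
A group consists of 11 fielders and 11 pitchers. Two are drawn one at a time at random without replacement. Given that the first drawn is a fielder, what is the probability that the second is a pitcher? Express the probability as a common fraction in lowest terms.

11/21

After removing one fielder, 21 remain: 10 fielders and 11 pitchers.
So the probability the next is a pitcher is 11/21.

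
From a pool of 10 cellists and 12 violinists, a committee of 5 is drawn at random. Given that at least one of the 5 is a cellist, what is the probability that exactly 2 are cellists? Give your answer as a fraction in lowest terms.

50/129

Work in counts. Selections with at least one cellist: C(22,5) − C(12,5) = 26334 − 792 = 25542.
Of those, selections where exactly 2 are cellists: C(10,2)·C(12,3) = 45·220 = 9900.
Conditional probability = 9900/25542 = 50/129.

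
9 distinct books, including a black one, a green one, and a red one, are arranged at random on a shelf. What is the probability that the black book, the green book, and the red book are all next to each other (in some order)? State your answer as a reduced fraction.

There are 9! = 362880 arrangements.
Treat the three as one block: 7! placements × 3! orders within the block = 5040·6 = 30240.
Probability = 30240/362880 = 1/12.

1/12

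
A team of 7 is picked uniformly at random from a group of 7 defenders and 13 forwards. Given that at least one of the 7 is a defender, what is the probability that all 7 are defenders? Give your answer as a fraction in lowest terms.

Work in counts. Selections with at least one defender: C(20,7) − C(13,7) = 77520 − 1716 = 75804.
Of those, selections where all 7 are defenders: C(7,7) = 1.
Conditional probability = 1/75804.

1/75804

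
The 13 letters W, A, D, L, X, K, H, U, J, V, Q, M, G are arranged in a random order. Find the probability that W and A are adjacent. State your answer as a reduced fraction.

There are 13! = 6227020800 arrangements.
Treat W and A as a block: 12! arrangements of the blocks × 2 orders within the block = 2·479001600 = 958003200.
Probability = 958003200/6227020800 = 2/13.

2/13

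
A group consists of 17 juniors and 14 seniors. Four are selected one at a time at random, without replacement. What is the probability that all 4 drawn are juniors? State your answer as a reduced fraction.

Multiply the conditional probabilities at each draw: 17/31 · 16/30 · 15/29 · 14/28 = 57120/755160 = 68/899.

68/899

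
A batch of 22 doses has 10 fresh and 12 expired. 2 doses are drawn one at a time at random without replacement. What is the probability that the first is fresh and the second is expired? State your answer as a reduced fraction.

Multiply the conditional probabilities at each draw: 10/22 · 12/21 = 120/462 = 20/77.

20/77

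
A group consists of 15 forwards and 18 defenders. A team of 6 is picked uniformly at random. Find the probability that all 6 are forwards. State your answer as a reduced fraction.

There are C(33,6) = 1107568 possible selections.
Selections with all forwards: C(15,6) = 5005.
Probability = 5005/1107568 = 65/14384.

65/14384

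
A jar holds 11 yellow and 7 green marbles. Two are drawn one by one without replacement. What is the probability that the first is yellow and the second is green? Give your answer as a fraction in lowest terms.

Multiply the conditional probabilities at each draw: 11/18 · 7/17 = 77/306.

77/306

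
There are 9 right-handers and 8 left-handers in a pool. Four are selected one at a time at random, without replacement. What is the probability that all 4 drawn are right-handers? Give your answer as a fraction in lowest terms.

Multiply the conditional probabilities at each draw: 9/17 · 8/16 · 7/15 · 6/14 = 3024/57120 = 9/170.

9/170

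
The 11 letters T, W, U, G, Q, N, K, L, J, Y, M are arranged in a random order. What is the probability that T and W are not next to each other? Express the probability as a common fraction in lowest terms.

There are 11! = 39916800 arrangements.
Arrangements with T and W adjacent: 2·10! = 7257600.
So not adjacent: 39916800 − 7257600 = 32659200, probability 32659200/39916800 = 9/11.

9/11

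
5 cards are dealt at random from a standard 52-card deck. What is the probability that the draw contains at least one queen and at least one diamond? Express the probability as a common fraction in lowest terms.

There are C(52,5) = 2598960 possible draws.
By inclusion-exclusion on the complements, draws missing all queens or all diamonds: C(48,5) + C(39,5) − C(36,5) = 1712304 + 575757 − 376992 = 1911069.
So draws with at least one of each: 2598960 − 1911069 = 687891, probability 687891/2598960 = 229297/866320.

229297/866320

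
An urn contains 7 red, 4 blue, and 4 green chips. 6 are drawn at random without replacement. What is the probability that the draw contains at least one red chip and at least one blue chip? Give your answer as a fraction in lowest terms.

There are C(15,6) = 5005 possible draws.
By inclusion-exclusion on the complements, draws missing all red or all blue: C(8,6) + C(11,6) − C(4,6) = 28 + 462 − 0 = 490.
So draws with at least one of each: 5005 − 490 = 4515, probability 4515/5005 = 129/143.

129/143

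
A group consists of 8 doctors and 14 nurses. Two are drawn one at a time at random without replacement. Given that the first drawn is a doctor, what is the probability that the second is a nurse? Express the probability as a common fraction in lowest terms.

2/3

After removing one doctor, 21 remain: 7 doctors and 14 nurses.
So the probability the next is a nurse is 14/21 = 2/3.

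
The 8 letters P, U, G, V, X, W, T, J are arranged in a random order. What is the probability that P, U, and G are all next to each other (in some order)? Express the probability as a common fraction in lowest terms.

3/28

There are 8! = 40320 arrangements.
Treat the three as one block: 6! placements × 3! orders within the block = 720·6 = 4320.
Probability = 4320/40320 = 3/28.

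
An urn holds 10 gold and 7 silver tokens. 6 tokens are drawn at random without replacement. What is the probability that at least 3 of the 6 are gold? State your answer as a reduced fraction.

Total selections: C(17,6) = 12376.
Count the complement (fewer than 3 gold): C(10,0)·C(7,6) + C(10,1)·C(7,5) + C(10,2)·C(7,4) = 7 + 210 + 1575 = 1792.
Probability = 1 − 1792/12376 = 10584/12376 = 189/221.

189/221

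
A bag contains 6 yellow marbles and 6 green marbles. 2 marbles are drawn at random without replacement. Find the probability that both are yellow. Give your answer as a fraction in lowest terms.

There are C(12,2) = 66 possible selections.
Selections with all yellow: C(6,2) = 15.
Probability = 15/66 = 5/22.

5/22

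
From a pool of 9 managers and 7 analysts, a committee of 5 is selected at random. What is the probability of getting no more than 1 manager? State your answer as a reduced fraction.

Total selections: C(16,5) = 4368.
Favorable selections (no more than 1 manager): C(9,0)·C(7,5) + C(9,1)·C(7,4) = 21 + 315 = 336.
Probability = 336/4368 = 1/13.

1/13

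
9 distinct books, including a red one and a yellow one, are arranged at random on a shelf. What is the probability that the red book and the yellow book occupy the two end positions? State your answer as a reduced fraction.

1/36

There are 9! = 362880 arrangements.
Place the red book and the yellow book at the ends in 2 ways, arrange the remaining 7 in 7! = 5040 ways: 2·5040 = 10080.
Probability = 10080/362880 = 1/36.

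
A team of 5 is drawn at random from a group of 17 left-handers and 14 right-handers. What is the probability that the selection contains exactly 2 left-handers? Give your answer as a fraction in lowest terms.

7072/24273

There are C(31,5) = 169911 ways to choose 5 from 31.
Selections with exactly 2 left-handers: choose 2 of the 17 left-handers and 3 of the 14 right-handers, C(17,2)·C(14,3) = 136·364 = 49504.
Probability = 49504/169911 = 7072/24273.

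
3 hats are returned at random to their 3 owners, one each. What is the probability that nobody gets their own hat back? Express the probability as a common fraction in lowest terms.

1/3

There are 3! = 6 assignments.
By inclusion-exclusion, assignments with no fixed points: C(3,0)·3! − C(3,1)·2! + C(3,2)·1! − C(3,3)·0! = 2.
Probability = 2/6 = 1/3.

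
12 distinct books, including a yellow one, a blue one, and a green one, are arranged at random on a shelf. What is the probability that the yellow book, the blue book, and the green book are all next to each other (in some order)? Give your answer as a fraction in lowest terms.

1/22

There are 12! = 479001600 arrangements.
Treat the three as one block: 10! placements × 3! orders within the block = 3628800·6 = 21772800.
Probability = 21772800/479001600 = 1/22.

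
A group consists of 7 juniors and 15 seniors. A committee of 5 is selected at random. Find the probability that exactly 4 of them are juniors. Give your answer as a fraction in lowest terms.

There are C(22,5) = 26334 ways to choose 5 from 22.
Selections with exactly 4 juniors: choose 4 of the 7 juniors and 1 of the 15 seniors, C(7,4)·C(15,1) = 35·15 = 525.
Probability = 525/26334 = 25/1254.

25/1254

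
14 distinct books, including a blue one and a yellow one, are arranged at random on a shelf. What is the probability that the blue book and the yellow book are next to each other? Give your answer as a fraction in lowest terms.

1/7

There are 14! = 87178291200 arrangements.
Treat the blue book and the yellow book as a block: 13! arrangements of the blocks × 2 orders within the block = 2·6227020800 = 12454041600.
Probability = 12454041600/87178291200 = 1/7.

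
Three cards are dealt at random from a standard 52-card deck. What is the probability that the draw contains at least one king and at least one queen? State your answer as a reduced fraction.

188/5525

There are C(52,3) = 22100 possible draws.
By inclusion-exclusion on the complements, draws missing all kings or all queens: C(48,3) + C(48,3) − C(44,3) = 17296 + 17296 − 13244 = 21348.
So draws with at least one of each: 22100 − 21348 = 752, probability 752/22100 = 188/5525.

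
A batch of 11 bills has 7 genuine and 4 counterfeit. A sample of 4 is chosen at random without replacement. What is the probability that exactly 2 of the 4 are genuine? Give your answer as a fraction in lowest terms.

21/55

Total number of selections: C(11,4) = 330.
Selections with exactly 2 genuine: choose 2 of the 7 genuine and 2 of the 4 counterfeit, C(7,2)·C(4,2) = 21·6 = 126.
Probability = 126/330 = 21/55.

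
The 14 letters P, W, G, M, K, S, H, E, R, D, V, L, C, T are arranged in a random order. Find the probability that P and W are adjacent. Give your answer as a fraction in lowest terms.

1/7

There are 14! = 87178291200 arrangements.
Treat P and W as a block: 13! arrangements of the blocks × 2 orders within the block = 2·6227020800 = 12454041600.
Probability = 12454041600/87178291200 = 1/7.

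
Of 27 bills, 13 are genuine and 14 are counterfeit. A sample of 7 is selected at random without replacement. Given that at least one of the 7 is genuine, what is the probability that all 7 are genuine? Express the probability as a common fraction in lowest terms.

2/1031

Work in counts. Selections with at least one genuine: C(27,7) − C(14,7) = 888030 − 3432 = 884598.
Of those, selections where all 7 are genuine: C(13,7) = 1716.
Conditional probability = 1716/884598 = 2/1031.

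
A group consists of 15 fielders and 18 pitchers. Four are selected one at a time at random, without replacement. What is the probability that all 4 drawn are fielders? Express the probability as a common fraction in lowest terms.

91/2728

Multiply the conditional probabilities at each draw: 15/33 · 14/32 · 13/31 · 12/30 = 32760/982080 = 91/2728.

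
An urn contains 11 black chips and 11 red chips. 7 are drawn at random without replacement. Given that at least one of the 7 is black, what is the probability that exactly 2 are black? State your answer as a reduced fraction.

Work in counts. Selections with at least one black: C(22,7) − C(11,7) = 170544 − 330 = 170214.
Of those, selections where exactly 2 are black: C(11,2)·C(11,5) = 55·462 = 25410.
Conditional probability = 25410/170214 = 385/2579.

385/2579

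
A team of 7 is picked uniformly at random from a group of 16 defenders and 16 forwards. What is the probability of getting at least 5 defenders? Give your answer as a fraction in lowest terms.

Total selections: C(32,7) = 3365856.
Favorable selections (at least 5 defenders): C(16,5)·C(16,2) + C(16,6)·C(16,1) + C(16,7)·C(16,0) = 524160 + 128128 + 11440 = 663728.
Probability = 663728/3365856 = 3191/16182.

3191/16182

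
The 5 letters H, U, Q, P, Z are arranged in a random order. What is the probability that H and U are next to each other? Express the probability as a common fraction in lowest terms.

2/5

There are 5! = 120 arrangements.
Treat H and U as a block: 4! arrangements of the blocks × 2 orders within the block = 2·24 = 48.
Probability = 48/120 = 2/5.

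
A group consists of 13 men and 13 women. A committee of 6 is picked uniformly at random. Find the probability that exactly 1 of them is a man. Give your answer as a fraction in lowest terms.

117/1610

The sample space is all 6-subsets of the 26: C(26,6) = 230230.
Selections with exactly 1 man: choose 1 of the 13 men and 5 of the 13 women, C(13,1)·C(13,5) = 13·1287 = 16731.
Probability = 16731/230230 = 117/1610.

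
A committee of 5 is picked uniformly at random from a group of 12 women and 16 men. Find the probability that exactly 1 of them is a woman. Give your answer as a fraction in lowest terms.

2/9

Total number of selections: C(28,5) = 98280.
Selections with exactly 1 woman: choose 1 of the 12 women and 4 of the 16 men, C(12,1)·C(16,4) = 12·1820 = 21840.
Probability = 21840/98280 = 2/9.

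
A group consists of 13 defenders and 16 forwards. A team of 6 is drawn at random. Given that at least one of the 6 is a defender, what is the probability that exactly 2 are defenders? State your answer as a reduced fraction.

Work in counts. Selections with at least one defender: C(29,6) − C(16,6) = 475020 − 8008 = 467012.
Of those, selections where exactly 2 are defenders: C(13,2)·C(16,4) = 78·1820 = 141960.
Conditional probability = 141960/467012 = 390/1283.

390/1283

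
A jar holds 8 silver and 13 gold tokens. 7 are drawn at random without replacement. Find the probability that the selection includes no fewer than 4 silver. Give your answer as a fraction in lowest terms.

There are C(21,7) = 116280 ways to choose the 7.
Favorable selections (no fewer than 4 silver): C(8,4)·C(13,3) + C(8,5)·C(13,2) + C(8,6)·C(13,1) + C(8,7)·C(13,0) = 20020 + 4368 + 364 + 8 = 24760.
Probability = 24760/116280 = 619/2907.

619/2907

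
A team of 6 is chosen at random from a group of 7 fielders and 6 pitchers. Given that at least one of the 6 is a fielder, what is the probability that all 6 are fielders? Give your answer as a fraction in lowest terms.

1/245

Work in counts. Selections with at least one fielder: C(13,6) − C(6,6) = 1716 − 1 = 1715.
Of those, selections where all 6 are fielders: C(7,6) = 7.
Conditional probability = 7/1715 = 1/245.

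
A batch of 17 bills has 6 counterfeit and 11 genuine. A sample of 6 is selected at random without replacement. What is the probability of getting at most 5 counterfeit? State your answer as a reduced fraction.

Total selections: C(17,6) = 12376.
The complement is exactly 6 counterfeit: C(6,6)·C(11,0) = 1.
Probability = 1 − 1/12376 = 12375/12376.

12375/12376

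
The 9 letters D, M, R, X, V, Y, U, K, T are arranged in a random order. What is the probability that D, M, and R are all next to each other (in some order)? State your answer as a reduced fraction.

1/12

There are 9! = 362880 arrangements.
Treat the three as one block: 7! placements × 3! orders within the block = 5040·6 = 30240.
Probability = 30240/362880 = 1/12.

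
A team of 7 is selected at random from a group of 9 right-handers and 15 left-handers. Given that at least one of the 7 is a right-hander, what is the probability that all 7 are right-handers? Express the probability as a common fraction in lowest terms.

4/37741

Work in counts. Selections with at least one right-hander: C(24,7) − C(15,7) = 346104 − 6435 = 339669.
Of those, selections where all 7 are right-handers: C(9,7) = 36.
Conditional probability = 36/339669 = 4/37741.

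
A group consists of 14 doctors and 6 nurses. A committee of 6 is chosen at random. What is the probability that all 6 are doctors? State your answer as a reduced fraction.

1001/12920

There are C(20,6) = 38760 possible selections.
Selections with all doctors: C(14,6) = 3003.
Probability = 3003/38760 = 1001/12920.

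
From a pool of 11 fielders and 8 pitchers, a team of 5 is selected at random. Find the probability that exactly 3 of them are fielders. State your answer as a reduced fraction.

There are C(19,5) = 11628 ways to choose 5 from 19.
Selections with exactly 3 fielders: choose 3 of the 11 fielders and 2 of the 8 pitchers, C(11,3)·C(8,2) = 165·28 = 4620.
Probability = 4620/11628 = 385/969.

385/969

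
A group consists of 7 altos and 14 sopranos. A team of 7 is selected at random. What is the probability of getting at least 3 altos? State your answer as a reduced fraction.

There are C(21,7) = 116280 ways to choose the 7.
Count the complement (fewer than 3 altos): C(7,0)·C(14,7) + C(7,1)·C(14,6) + C(7,2)·C(14,5) = 3432 + 21021 + 42042 = 66495.
Probability = 1 − 66495/116280 = 49785/116280 = 3319/7752.

3319/7752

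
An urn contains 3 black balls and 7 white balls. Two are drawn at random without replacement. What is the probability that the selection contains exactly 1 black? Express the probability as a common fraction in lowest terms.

7/15

Total number of selections: C(10,2) = 45.
Selections with exactly 1 black: choose 1 of the 3 black and 1 of the 7 white, C(3,1)·C(7,1) = 3·7 = 21.
Probability = 21/45 = 7/15.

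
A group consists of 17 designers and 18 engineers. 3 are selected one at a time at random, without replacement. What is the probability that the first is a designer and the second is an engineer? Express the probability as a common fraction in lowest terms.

9/35

Multiply the conditional probabilities at each draw: 17/35 · 18/34 = 306/1190 = 9/35.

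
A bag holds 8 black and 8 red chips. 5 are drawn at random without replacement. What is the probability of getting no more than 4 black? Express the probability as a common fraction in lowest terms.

Total selections: C(16,5) = 4368.
The complement is exactly 5 black: C(8,5)·C(8,0) = 56.
Probability = 1 − 56/4368 = 4312/4368 = 77/78.

77/78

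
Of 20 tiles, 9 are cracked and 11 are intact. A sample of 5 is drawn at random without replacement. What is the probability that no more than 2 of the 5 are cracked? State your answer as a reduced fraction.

Total selections: C(20,5) = 15504.
Favorable selections (no more than 2 cracked): C(9,0)·C(11,5) + C(9,1)·C(11,4) + C(9,2)·C(11,3) = 462 + 2970 + 5940 = 9372.
Probability = 9372/15504 = 781/1292.

781/1292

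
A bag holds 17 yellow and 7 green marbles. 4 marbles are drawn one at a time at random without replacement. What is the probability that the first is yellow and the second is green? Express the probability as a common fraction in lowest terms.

Multiply the conditional probabilities at each draw: 17/24 · 7/23 = 119/552.

119/552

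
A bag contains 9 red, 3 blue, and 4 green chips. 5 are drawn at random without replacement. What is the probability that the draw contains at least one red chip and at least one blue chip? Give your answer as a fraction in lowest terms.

255/364

There are C(16,5) = 4368 possible draws.
By inclusion-exclusion on the complements, draws missing all red or all blue: C(7,5) + C(13,5) − C(4,5) = 21 + 1287 − 0 = 1308.
So draws with at least one of each: 4368 − 1308 = 3060, probability 3060/4368 = 255/364.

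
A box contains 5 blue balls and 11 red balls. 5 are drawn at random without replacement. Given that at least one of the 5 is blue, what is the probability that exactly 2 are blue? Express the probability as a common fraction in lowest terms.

Work in counts. Selections with at least one blue: C(16,5) − C(11,5) = 4368 − 462 = 3906.
Of those, selections where exactly 2 are blue: C(5,2)·C(11,3) = 10·165 = 1650.
Conditional probability = 1650/3906 = 275/651.

275/651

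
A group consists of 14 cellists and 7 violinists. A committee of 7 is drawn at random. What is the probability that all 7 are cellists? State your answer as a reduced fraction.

143/4845

There are C(21,7) = 116280 possible selections.
Selections with all cellists: C(14,7) = 3432.
Probability = 3432/116280 = 143/4845.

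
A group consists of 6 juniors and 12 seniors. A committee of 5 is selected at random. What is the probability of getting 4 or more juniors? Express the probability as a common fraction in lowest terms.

Total selections: C(18,5) = 8568.
Favorable selections (4 or more juniors): C(6,4)·C(12,1) + C(6,5)·C(12,0) = 180 + 6 = 186.
Probability = 186/8568 = 31/1428.

31/1428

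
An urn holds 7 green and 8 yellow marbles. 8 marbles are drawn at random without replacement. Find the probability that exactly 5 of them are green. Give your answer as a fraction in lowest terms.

392/2145

Total number of selections: C(15,8) = 6435.
Selections with exactly 5 green: choose 5 of the 7 green and 3 of the 8 yellow, C(7,5)·C(8,3) = 21·56 = 1176.
Probability = 1176/6435 = 392/2145.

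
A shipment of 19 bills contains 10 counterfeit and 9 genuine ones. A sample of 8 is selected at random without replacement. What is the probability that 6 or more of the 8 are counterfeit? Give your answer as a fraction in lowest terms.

Total selections: C(19,8) = 75582.
Favorable selections (6 or more counterfeit): C(10,6)·C(9,2) + C(10,7)·C(9,1) + C(10,8)·C(9,0) = 7560 + 1080 + 45 = 8685.
Probability = 8685/75582 = 965/8398.

965/8398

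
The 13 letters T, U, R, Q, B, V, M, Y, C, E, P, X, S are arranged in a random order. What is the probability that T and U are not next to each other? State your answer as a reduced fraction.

11/13

There are 13! = 6227020800 arrangements.
Arrangements with T and U adjacent: 2·12! = 958003200.
So not adjacent: 6227020800 − 958003200 = 5269017600, probability 5269017600/6227020800 = 11/13.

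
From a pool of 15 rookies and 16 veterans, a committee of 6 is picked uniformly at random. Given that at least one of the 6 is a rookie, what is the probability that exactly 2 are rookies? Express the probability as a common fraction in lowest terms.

2100/8003

Work in counts. Selections with at least one rookie: C(31,6) − C(16,6) = 736281 − 8008 = 728273.
Of those, selections where exactly 2 are rookies: C(15,2)·C(16,4) = 105·1820 = 191100.
Conditional probability = 191100/728273 = 2100/8003.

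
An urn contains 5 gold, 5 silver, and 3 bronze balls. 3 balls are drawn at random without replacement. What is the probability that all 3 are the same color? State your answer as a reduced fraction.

21/286

There are C(13,3) = 286 ways to draw 3 balls.
All same color: C(5,3) + C(5,3) + C(3,3) = 10 + 10 + 1 = 21.
Probability = 21/286.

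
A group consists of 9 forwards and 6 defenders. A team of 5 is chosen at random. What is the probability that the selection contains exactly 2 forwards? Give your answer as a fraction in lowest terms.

Total number of selections: C(15,5) = 3003.
Selections with exactly 2 forwards: choose 2 of the 9 forwards and 3 of the 6 defenders, C(9,2)·C(6,3) = 36·20 = 720.
Probability = 720/3003 = 240/1001.

240/1001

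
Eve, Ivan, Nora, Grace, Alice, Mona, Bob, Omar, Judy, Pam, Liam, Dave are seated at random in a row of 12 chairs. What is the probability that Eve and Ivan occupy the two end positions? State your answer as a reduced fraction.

There are 12! = 479001600 arrangements.
Place Eve and Ivan at the ends in 2 ways, arrange the remaining 10 in 10! = 3628800 ways: 2·3628800 = 7257600.
Probability = 7257600/479001600 = 1/66.

1/66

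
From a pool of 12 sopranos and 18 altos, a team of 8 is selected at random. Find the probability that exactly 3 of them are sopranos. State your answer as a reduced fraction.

Total number of selections: C(30,8) = 5852925.
Selections with exactly 3 sopranos: choose 3 of the 12 sopranos and 5 of the 18 altos, C(12,3)·C(18,5) = 220·8568 = 1884960.
Probability = 1884960/5852925 = 41888/130065.

41888/130065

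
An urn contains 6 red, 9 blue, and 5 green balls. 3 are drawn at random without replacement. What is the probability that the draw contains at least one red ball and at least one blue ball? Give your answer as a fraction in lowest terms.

There are C(20,3) = 1140 possible draws.
By inclusion-exclusion on the complements, draws missing all red or all blue: C(14,3) + C(11,3) − C(5,3) = 364 + 165 − 10 = 519.
So draws with at least one of each: 1140 − 519 = 621, probability 621/1140 = 207/380.

207/380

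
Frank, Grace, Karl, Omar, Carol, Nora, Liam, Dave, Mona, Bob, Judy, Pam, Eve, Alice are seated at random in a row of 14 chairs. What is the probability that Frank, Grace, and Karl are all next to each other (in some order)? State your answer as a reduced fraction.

There are 14! = 87178291200 arrangements.
Treat the three as one block: 12! placements × 3! orders within the block = 479001600·6 = 2874009600.
Probability = 2874009600/87178291200 = 3/91.

3/91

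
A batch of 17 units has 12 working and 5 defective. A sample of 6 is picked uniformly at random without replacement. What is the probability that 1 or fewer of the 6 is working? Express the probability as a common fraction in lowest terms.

Total selections: C(17,6) = 12376.
Favorable selections (1 or fewer working): C(12,1)·C(5,5) = 12.
Probability = 12/12376 = 3/3094.

3/3094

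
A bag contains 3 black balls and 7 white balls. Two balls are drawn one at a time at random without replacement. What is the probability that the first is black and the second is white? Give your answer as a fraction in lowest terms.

Multiply the conditional probabilities at each draw: 3/10 · 7/9 = 21/90 = 7/30.

7/30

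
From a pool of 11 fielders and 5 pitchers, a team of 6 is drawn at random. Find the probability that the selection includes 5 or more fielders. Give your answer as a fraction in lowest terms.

There are C(16,6) = 8008 ways to choose the 6.
Favorable selections (5 or more fielders): C(11,5)·C(5,1) + C(11,6)·C(5,0) = 2310 + 462 = 2772.
Probability = 2772/8008 = 9/26.

9/26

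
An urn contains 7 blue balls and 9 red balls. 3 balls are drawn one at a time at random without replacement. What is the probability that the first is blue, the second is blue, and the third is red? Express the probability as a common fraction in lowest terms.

Multiply the conditional probabilities at each draw: 7/16 · 6/15 · 9/14 = 378/3360 = 9/80.

9/80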